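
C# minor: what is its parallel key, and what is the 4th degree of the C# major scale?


Step by step:
Parallel keys share the same tonic but differ in mode
C# minor → parallel is C# major
C# major scale: C# D# E# F# G# A# B#
= C# major; 4th degree = F#


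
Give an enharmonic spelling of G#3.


Enharmonic notes sound the same pitch but are spelled with different letter names
G# and Ab name the same pitch class
= Ab3


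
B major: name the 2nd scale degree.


Solution.
Major scale pattern: W-W-H-W-W-W-H (2-2-1-2-2-2-1 semitones)
Starting from B:
  B + 2 semitones → C#
  C# + 2 semitones → D#
  D# + 1 semitone → E
  E + 2 semitones → F#
  F# + 2 semitones → G#
  G# + 2 semitones → A#
  A# + 1 semitone → B
Scale: B C# D# E F# G# A#
Degree 2 = C#


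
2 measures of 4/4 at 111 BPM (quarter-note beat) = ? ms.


Quarter-note beat duration = 60000 / 111 ms
Beats per measure (4/4) = 4
One measure = 4 × 60000 / 111 = 240000 / 111 ms
2 measures = 2 × 240000 / 111 = 480000 / 111
= 4324.3 ms


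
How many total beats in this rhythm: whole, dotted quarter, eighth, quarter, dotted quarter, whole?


Step by step:
Beat values:
  whole = 4 beats
  dotted quarter = 1.5 beats
  eighth = 0.5 beats
  quarter = 1 beat
  dotted quarter = 1.5 beats
  whole = 4 beats
Sum = 4 + 1.5 + 0.5 + 1 + 1.5 + 4
= 12.5 beats


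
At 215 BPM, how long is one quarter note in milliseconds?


Let's work it out.
One quarter-note beat = 60000 / BPM = 60000 / 215 ms
Duration = 60000 / 215
= 279.1 ms


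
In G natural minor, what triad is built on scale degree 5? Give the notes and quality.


Solution.
G natural minor scale: G A Bb C D Eb F
Diatonic triad on degree 5 stacks scale notes 5, 7, 2: D F A
D→F = 3 semitones; D→A = 7 semitones → minor triad
= D F A (minor)


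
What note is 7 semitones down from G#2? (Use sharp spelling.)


Solution.
G#2: chromatic position 8 in octave 2 → absolute = 2×12 + 8 = 32
Transpose down 7: 32 - 7 = 25
25 = 2×12 + 1 → C# in octave 2
Result = C#2


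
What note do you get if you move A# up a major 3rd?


Solution.
major 3rd: 3 letter names, 4 semitones
Letter: A + 2 → C
Pitch: A# + 4 semitones, spelled as a C → C##
= C##


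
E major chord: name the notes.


Working:
Major triad = root + major 3rd (4 semitones) + perfect 5th (7 semitones)
A triad on E stacks thirds, so the chord tones use letter names E-G-B
Root: E
Major 3rd above E: G#
Perfect 5th above E: B
Chord = E G# B


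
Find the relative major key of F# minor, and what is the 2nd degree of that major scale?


Step by step:
The relative major shares the key signature and is a minor 3rd above the minor tonic
A minor 3rd above F# is A
→ relative major of F# minor is A major
A major scale: A B C# D E F# G#
= A major; 2nd degree = B


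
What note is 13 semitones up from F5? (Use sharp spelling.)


F5: chromatic position 5 in octave 5 → absolute = 5×12 + 5 = 65
Transpose up 13: 65 + 13 = 78
78 = 6×12 + 6 → F# in octave 6
Result = F#6


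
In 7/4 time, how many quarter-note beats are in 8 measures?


Step by step:
Time signature 7/4: the bottom number 4 means the quarter note gets one count
The top number 7 means 7 quarter-note beats per measure
Total = 7 × 8 measures
= 56 quarter-note beats


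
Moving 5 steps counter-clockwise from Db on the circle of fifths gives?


Each counter-clockwise step moves down a perfect 5th (= up a perfect 4th)
From Db: Db → F#/Gb → B → E → A → D
= D


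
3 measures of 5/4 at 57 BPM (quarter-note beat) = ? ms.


Working:
Quarter-note beat duration = 60000 / 57 ms
Beats per measure (5/4) = 5
One measure = 5 × 60000 / 57 = 300000 / 57 ms
3 measures = 3 × 300000 / 57 = 900000 / 57
= 15789.5 ms


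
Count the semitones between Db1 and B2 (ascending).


Working:
Absolute semitone position = octave×12 + chromatic position
Db1: 1×12 + 1 = 13
B2: 2×12 + 11 = 35
Difference = 35 - 13 = 22
= 22 semitones


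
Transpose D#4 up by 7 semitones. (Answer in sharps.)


Step by step:
D#4: chromatic position 3 in octave 4 → absolute = 4×12 + 3 = 51
Transpose up 7: 51 + 7 = 58
58 = 4×12 + 10 → A# in octave 4
Result = A#4


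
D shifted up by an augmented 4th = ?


Solution.
augmented 4th: 4 letter names, 6 semitones
Letter: D + 3 → G
Pitch: D + 6 semitones, spelled as a G → G#
= G#


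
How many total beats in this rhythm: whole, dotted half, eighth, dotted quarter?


Working:
Beat values:
  whole = 4 beats
  dotted half = 3 beats
  eighth = 0.5 beats
  dotted quarter = 1.5 beats
Sum = 4 + 3 + 0.5 + 1.5
= 9 beats


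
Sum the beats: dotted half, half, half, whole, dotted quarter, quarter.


Solution.
Beat values:
  dotted half = 3 beats
  half = 2 beats
  half = 2 beats
  whole = 4 beats
  dotted quarter = 1.5 beats
  quarter = 1 beat
Sum = 3 + 2 + 2 + 4 + 1.5 + 1
= 13.5 beats


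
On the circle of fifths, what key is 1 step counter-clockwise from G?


Each counter-clockwise step moves down a perfect 5th (= up a perfect 4th)
From G: G → C
= C


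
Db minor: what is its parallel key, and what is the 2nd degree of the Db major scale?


Step by step:
Parallel keys share the same tonic but differ in mode
Db minor → parallel is Db major
Db major scale: Db Eb F Gb Ab Bb C
= Db major; 2nd degree = Eb


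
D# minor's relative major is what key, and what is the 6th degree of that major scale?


Solution.
The relative major shares the key signature and is a minor 3rd above the minor tonic
A minor 3rd above D# is F#
→ relative major of D# minor is F# major
F# major scale: F# G# A# B C# D# E#
= F# major; 6th degree = D#


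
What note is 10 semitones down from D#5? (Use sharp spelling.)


D#5: chromatic position 3 in octave 5 → absolute = 5×12 + 3 = 63
Transpose down 10: 63 - 10 = 53
53 = 4×12 + 5 → F in octave 4
Result = F4


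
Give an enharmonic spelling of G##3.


Let's work it out.
Enharmonic notes sound the same pitch but are spelled with different letter names
G## and A name the same pitch class
= A3


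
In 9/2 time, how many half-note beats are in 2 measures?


Step by step:
Time signature 9/2: the bottom number 2 means the half note gets one count
The top number 9 means 9 half-note beats per measure
Total = 9 × 2 measures
= 18 half-note beats


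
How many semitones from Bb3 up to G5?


Solution.
Absolute semitone position = octave×12 + chromatic position
Bb3: 3×12 + 10 = 46
G5: 5×12 + 7 = 67
Difference = 67 - 46 = 21
= 21 semitones


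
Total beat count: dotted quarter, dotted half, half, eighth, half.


Working:
Beat values:
  dotted quarter = 1.5 beats
  dotted half = 3 beats
  half = 2 beats
  eighth = 0.5 beats
  half = 2 beats
Sum = 1.5 + 3 + 2 + 0.5 + 2
= 9 beats


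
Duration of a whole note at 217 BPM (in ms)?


Working:
One quarter-note beat = 60000 / BPM = 60000 / 217 ms
Whole note = 4 × quarter note
Duration = 4 × 60000 / 217 = 240000 / 217
= 1106.0 ms


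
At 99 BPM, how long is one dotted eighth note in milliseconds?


One quarter-note beat = 60000 / BPM = 60000 / 99 ms
Dotted eighth note = 3/4 × quarter note
Duration = 3/4 × 60000 / 99 = 45000 / 99
= 454.5 ms


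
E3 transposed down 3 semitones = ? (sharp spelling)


E3: chromatic position 4 in octave 3 → absolute = 3×12 + 4 = 40
Transpose down 3: 40 - 3 = 37
37 = 3×12 + 1 → C# in octave 3
Result = C#3


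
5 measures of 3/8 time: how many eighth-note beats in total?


Step by step:
Time signature 3/8: the bottom number 8 means the eighth note gets one count
The top number 3 means 3 eighth-note beats per measure
Total = 3 × 5 measures
= 15 eighth-note beats


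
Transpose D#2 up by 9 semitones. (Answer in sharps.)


Working:
D#2: chromatic position 3 in octave 2 → absolute = 2×12 + 3 = 27
Transpose up 9: 27 + 9 = 36
36 = 3×12 + 0 → C in octave 3
Result = C3


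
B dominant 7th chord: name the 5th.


Reasoning:
Dominant 7th chord = root + major 3rd + perfect 5th + minor 7th
Seventh chords stack in thirds, so the letter names are B-D-F-A
Root: B
Major 3rd above B: D#
Perfect 5th above B: F#
Minor 7th above B: A
The 5th = F#


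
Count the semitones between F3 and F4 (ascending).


Solution.
Absolute semitone position = octave×12 + chromatic position
F3: 3×12 + 5 = 41
F4: 4×12 + 5 = 53
Difference = 53 - 41 = 12
= 12 semitones


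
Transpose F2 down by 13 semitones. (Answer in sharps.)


F2: chromatic position 5 in octave 2 → absolute = 2×12 + 5 = 29
Transpose down 13: 29 - 13 = 16
16 = 1×12 + 4 → E in octave 1
Result = E1


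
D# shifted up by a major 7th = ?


major 7th: 7 letter names, 11 semitones
Letter: D + 6 → C
Pitch: D# + 11 semitones, spelled as a C → C##
= C##


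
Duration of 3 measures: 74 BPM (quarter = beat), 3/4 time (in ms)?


Step by step:
Quarter-note beat duration = 60000 / 74 ms
Beats per measure (3/4) = 3
One measure = 3 × 60000 / 74 = 180000 / 74 ms
3 measures = 3 × 180000 / 74 = 540000 / 74
= 7297.3 ms


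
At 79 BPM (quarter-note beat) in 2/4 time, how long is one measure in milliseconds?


Working:
Quarter-note beat duration = 60000 / 79 ms
Beats per measure (2/4) = 2
One measure = 2 × 60000 / 79 = 120000 / 79 ms
= 1519.0 ms


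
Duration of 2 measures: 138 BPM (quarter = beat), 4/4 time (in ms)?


Step by step:
Quarter-note beat duration = 60000 / 138 ms
Beats per measure (4/4) = 4
One measure = 4 × 60000 / 138 = 240000 / 138 ms
2 measures = 2 × 240000 / 138 = 480000 / 138
= 3478.3 ms


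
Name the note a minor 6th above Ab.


A 6th spans 6 letter names, so from A we land on F
A minor 6th = 8 semitones above Ab
Spell F at that pitch: Fb
= Fb


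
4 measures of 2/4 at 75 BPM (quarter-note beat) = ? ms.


Quarter-note beat duration = 60000 / 75 ms
Beats per measure (2/4) = 2
One measure = 2 × 60000 / 75 = 120000 / 75 ms
4 measures = 4 × 120000 / 75 = 480000 / 75
= 6400.0 ms


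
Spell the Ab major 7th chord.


Reasoning:
Major 7th chord = root + major 3rd + perfect 5th + major 7th
Seventh chords stack in thirds, so the letter names are A-C-E-G
Root: Ab
Major 3rd above Ab: C
Perfect 5th above Ab: Eb
Major 7th above Ab: G
Chord = Ab C Eb G


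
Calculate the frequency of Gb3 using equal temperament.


Let's work it out.
f = 440 × 2^(n/12) where n = semitones from A4
Gb3: -15 semitones from A4
f = 440 × 2^(-15/12)
f = 185.00 Hz


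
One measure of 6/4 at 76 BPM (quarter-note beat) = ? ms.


Solution.
Quarter-note beat duration = 60000 / 76 ms
Beats per measure (6/4) = 6
One measure = 6 × 60000 / 76 = 360000 / 76 ms
= 4736.8 ms


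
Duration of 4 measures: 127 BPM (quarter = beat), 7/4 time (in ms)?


Step by step:
Quarter-note beat duration = 60000 / 127 ms
Beats per measure (7/4) = 7
One measure = 7 × 60000 / 127 = 420000 / 127 ms
4 measures = 4 × 420000 / 127 = 1680000 / 127
= 13228.3 ms


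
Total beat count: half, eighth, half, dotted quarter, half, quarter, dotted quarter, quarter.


Beat values:
  half = 2 beats
  eighth = 0.5 beats
  half = 2 beats
  dotted quarter = 1.5 beats
  half = 2 beats
  quarter = 1 beat
  dotted quarter = 1.5 beats
  quarter = 1 beat
Sum = 2 + 0.5 + 2 + 1.5 + 2 + 1 + 1.5 + 1
= 11.5 beats


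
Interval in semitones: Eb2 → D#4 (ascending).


Solution.
Absolute semitone position = octave×12 + chromatic position
Eb2: 2×12 + 3 = 27
D#4: 4×12 + 3 = 51
Difference = 51 - 27 = 24
= 24 semitones


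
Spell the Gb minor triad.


Working:
Minor triad = root + minor 3rd (3 semitones) + perfect 5th (7 semitones)
A triad on Gb stacks thirds, so the chord tones use letter names G-B-D
Root: Gb
Minor 3rd above Gb: Bbb
Perfect 5th above Gb: Db
Chord = Gb Bbb Db


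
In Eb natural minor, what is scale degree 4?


Reasoning:
Natural minor scale pattern: W-H-W-W-H-W-W (2-1-2-2-1-2-2 semitones)
Starting from Eb:
  Eb + 2 semitones → F
  F + 1 semitone → Gb
  Gb + 2 semitones → Ab
  Ab + 2 semitones → Bb
  Bb + 1 semitone → Cb
  Cb + 2 semitones → Db
  Db + 2 semitones → Eb
Scale: Eb F Gb Ab Bb Cb Db
Degree 4 = Ab


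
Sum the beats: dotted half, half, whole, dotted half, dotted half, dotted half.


Beat values:
  dotted half = 3 beats
  half = 2 beats
  whole = 4 beats
  dotted half = 3 beats
  dotted half = 3 beats
  dotted half = 3 beats
Sum = 3 + 2 + 4 + 3 + 3 + 3
= 18 beats


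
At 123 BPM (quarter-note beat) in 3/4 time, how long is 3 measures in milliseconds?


Quarter-note beat duration = 60000 / 123 ms
Beats per measure (3/4) = 3
One measure = 3 × 60000 / 123 = 180000 / 123 ms
3 measures = 3 × 180000 / 123 = 540000 / 123
= 4390.2 ms


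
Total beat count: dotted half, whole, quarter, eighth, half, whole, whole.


Working:
Beat values:
  dotted half = 3 beats
  whole = 4 beats
  quarter = 1 beat
  eighth = 0.5 beats
  half = 2 beats
  whole = 4 beats
  whole = 4 beats
Sum = 3 + 4 + 1 + 0.5 + 2 + 4 + 4
= 18.5 beats


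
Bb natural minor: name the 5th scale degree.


Step by step:
Natural minor scale pattern: W-H-W-W-H-W-W (2-1-2-2-1-2-2 semitones)
Starting from Bb:
  Bb + 2 semitones → C
  C + 1 semitone → Db
  Db + 2 semitones → Eb
  Eb + 2 semitones → F
  F + 1 semitone → Gb
  Gb + 2 semitones → Ab
  Ab + 2 semitones → Bb
Scale: Bb C Db Eb F Gb Ab
Degree 5 = F


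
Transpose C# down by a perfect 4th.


Reasoning:
perfect 4th: 4 letter names, 5 semitones
Letter: C - 3 → G
Pitch: C# - 5 semitones, spelled as a G → G#
= G#


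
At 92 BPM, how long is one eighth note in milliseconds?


Step by step:
One quarter-note beat = 60000 / BPM = 60000 / 92 ms
Eighth note = 1/2 × quarter note
Duration = 1/2 × 60000 / 92 = 30000 / 92
= 326.1 ms


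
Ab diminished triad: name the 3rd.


Solution.
Diminished triad = root + minor 3rd (3 semitones) + diminished 5th (6 semitones)
A triad on Ab stacks thirds, so the chord tones use letter names A-C-E
Root: Ab
Minor 3rd above Ab: Cb
Diminished 5th above Ab: Ebb
The 3rd = Cb


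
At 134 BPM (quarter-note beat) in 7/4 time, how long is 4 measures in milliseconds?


Working:
Quarter-note beat duration = 60000 / 134 ms
Beats per measure (7/4) = 7
One measure = 7 × 60000 / 134 = 420000 / 134 ms
4 measures = 4 × 420000 / 134 = 1680000 / 134
= 12537.3 ms


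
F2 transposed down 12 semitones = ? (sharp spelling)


Reasoning:
F2: chromatic position 5 in octave 2 → absolute = 2×12 + 5 = 29
Transpose down 12: 29 - 12 = 17
17 = 1×12 + 5 → F in octave 1
Result = F1


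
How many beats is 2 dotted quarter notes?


Reasoning:
Base quarter note = 1 beat
Dot 1 adds half the previous value: +1/2
One dotted quarter = 1 + 1/2 = 3/2
2 of them = 2 × 3/2 = 3
= 3 beats


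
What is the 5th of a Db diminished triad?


Diminished triad = root + minor 3rd (3 semitones) + diminished 5th (6 semitones)
A triad on Db stacks thirds, so the chord tones use letter names D-F-A
Root: Db
Minor 3rd above Db: Fb
Diminished 5th above Db: Abb
The 5th = Abb


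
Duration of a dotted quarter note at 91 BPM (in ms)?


One quarter-note beat = 60000 / BPM = 60000 / 91 ms
Dotted quarter note = 3/2 × quarter note
Duration = 3/2 × 60000 / 91 = 90000 / 91
= 989.0 ms


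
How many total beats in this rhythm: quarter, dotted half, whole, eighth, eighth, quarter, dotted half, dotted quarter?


Step by step:
Beat values:
  quarter = 1 beat
  dotted half = 3 beats
  whole = 4 beats
  eighth = 0.5 beats
  eighth = 0.5 beats
  quarter = 1 beat
  dotted half = 3 beats
  dotted quarter = 1.5 beats
Sum = 1 + 3 + 4 + 0.5 + 0.5 + 1 + 3 + 1.5
= 14.5 beats


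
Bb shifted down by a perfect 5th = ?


Reasoning:
perfect 5th: 5 letter names, 7 semitones
Letter: B - 4 → E
Pitch: Bb - 7 semitones, spelled as an E → Eb
= Eb


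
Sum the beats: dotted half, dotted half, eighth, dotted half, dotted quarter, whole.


Step by step:
Beat values:
  dotted half = 3 beats
  dotted half = 3 beats
  eighth = 0.5 beats
  dotted half = 3 beats
  dotted quarter = 1.5 beats
  whole = 4 beats
Sum = 3 + 3 + 0.5 + 3 + 1.5 + 4
= 15 beats


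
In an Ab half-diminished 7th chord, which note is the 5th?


Solution.
Half-diminished 7th chord = root + minor 3rd + diminished 5th + minor 7th
Seventh chords stack in thirds, so the letter names are A-C-E-G
Root: Ab
Minor 3rd above Ab: Cb
Diminished 5th above Ab: Ebb
Minor 7th above Ab: Gb
The 5th = Ebb


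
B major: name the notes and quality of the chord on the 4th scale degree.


B major scale: B C# D# E F# G# A#
Diatonic triad on degree 4 stacks scale notes 4, 6, 1: E G# B
E→G# = 4 semitones; E→B = 7 semitones → major triad
= E G# B (major)


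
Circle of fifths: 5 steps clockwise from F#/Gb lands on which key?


Let's work it out.
Each clockwise step on the circle of fifths moves up a perfect 5th
From F#/Gb: F#/Gb → Db → Ab → Eb → Bb → F
= F


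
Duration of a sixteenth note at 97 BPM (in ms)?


One quarter-note beat = 60000 / BPM = 60000 / 97 ms
Sixteenth note = 1/4 × quarter note
Duration = 1/4 × 60000 / 97 = 15000 / 97
= 154.6 ms


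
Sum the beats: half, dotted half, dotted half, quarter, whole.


Reasoning:
Beat values:
  half = 2 beats
  dotted half = 3 beats
  dotted half = 3 beats
  quarter = 1 beat
  whole = 4 beats
Sum = 2 + 3 + 3 + 1 + 4
= 13 beats


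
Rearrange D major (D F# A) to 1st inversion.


Root position: D F# A
1st inversion: move root up an octave
Bass note: F#
Notes (bottom to top) = F# A D


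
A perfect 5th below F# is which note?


Solution.
A 5th spans 5 letter names, so from F we land on B
A perfect 5th = 7 semitones below F#
Spell B at that pitch: B
= B


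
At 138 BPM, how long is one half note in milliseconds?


One quarter-note beat = 60000 / BPM = 60000 / 138 ms
Half note = 2 × quarter note
Duration = 2 × 60000 / 138 = 120000 / 138
= 869.6 ms


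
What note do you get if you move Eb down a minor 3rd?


Working:
minor 3rd: 3 letter names, 3 semitones
Letter: E - 2 → C
Pitch: Eb - 3 semitones, spelled as a C → C
= C


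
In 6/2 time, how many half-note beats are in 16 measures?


Time signature 6/2: the bottom number 2 means the half note gets one count
The top number 6 means 6 half-note beats per measure
Total = 6 × 16 measures
= 96 half-note beats


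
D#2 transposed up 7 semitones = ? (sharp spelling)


Working:
D#2: chromatic position 3 in octave 2 → absolute = 2×12 + 3 = 27
Transpose up 7: 27 + 7 = 34
34 = 2×12 + 10 → A# in octave 2
Result = A#2


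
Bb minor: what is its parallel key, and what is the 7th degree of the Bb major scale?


Solution.
Parallel keys share the same tonic but differ in mode
Bb minor → parallel is Bb major
Bb major scale: Bb C D Eb F G A
= Bb major; 7th degree = A


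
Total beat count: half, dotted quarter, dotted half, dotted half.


Solution.
Beat values:
  half = 2 beats
  dotted quarter = 1.5 beats
  dotted half = 3 beats
  dotted half = 3 beats
Sum = 2 + 1.5 + 3 + 3
= 9.5 beats


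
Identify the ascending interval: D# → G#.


Reasoning:
Letter names: D → G spans 4 letter names → a 4th
Semitones: D# → G# = 5 half-steps
A 4th of 5 semitones is a perfect 4th
= perfect 4th


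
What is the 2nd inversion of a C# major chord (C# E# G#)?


Root position: C# E# G#
2nd inversion: move root and 3rd up an octave
Bass note: G#
Notes (bottom to top) = G# C# E#


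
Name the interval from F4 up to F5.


Reasoning:
Letter names: F → F spans 8 letter names → an octave
Semitones: F4 → F5 = 12 half-steps
An octave of 12 semitones is a perfect octave
= perfect octave


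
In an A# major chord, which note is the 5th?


Major triad = root + major 3rd (4 semitones) + perfect 5th (7 semitones)
A triad on A# stacks thirds, so the chord tones use letter names A-C-E
Root: A#
Major 3rd above A#: C##
Perfect 5th above A#: E#
The 5th = E#


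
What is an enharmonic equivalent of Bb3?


Working:
Enharmonic notes sound the same pitch but are spelled with different letter names
Bb and A# name the same pitch class
= A#3


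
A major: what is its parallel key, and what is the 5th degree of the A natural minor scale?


Step by step:
Parallel keys share the same tonic but differ in mode
A major → parallel is A minor
A natural minor scale: A B C D E F G
= A minor; 5th degree = E


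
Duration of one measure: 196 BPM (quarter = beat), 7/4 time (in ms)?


Quarter-note beat duration = 60000 / 196 ms
Beats per measure (7/4) = 7
One measure = 7 × 60000 / 196 = 420000 / 196 ms
= 2142.9 ms


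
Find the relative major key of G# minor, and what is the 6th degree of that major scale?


The relative major shares the key signature and is a minor 3rd above the minor tonic
A minor 3rd above G# is B
→ relative major of G# minor is B major
B major scale: B C# D# E F# G# A#
= B major; 6th degree = G#


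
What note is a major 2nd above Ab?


A 2nd spans 2 letter names, so from A we land on B
A major 2nd = 2 semitones above Ab
Spell B at that pitch: Bb
= Bb


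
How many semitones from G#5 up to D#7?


Step by step:
Absolute semitone position = octave×12 + chromatic position
G#5: 5×12 + 8 = 68
D#7: 7×12 + 3 = 87
Difference = 87 - 68 = 19
= 19 semitones


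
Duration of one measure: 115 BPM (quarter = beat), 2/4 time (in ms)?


Quarter-note beat duration = 60000 / 115 ms
Beats per measure (2/4) = 2
One measure = 2 × 60000 / 115 = 120000 / 115 ms
= 1043.5 ms


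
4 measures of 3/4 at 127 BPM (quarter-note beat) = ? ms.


Working:
Quarter-note beat duration = 60000 / 127 ms
Beats per measure (3/4) = 3
One measure = 3 × 60000 / 127 = 180000 / 127 ms
4 measures = 4 × 180000 / 127 = 720000 / 127
= 5669.3 ms


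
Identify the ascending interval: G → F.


Reasoning:
Letter names: G → F spans 7 letter names → a 7th
Semitones: G → F = 10 half-steps
A 7th of 10 semitones is a minor 7th
= minor 7th


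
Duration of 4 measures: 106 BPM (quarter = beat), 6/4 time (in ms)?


Quarter-note beat duration = 60000 / 106 ms
Beats per measure (6/4) = 6
One measure = 6 × 60000 / 106 = 360000 / 106 ms
4 measures = 4 × 360000 / 106 = 1440000 / 106
= 13584.9 ms


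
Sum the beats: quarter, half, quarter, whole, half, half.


Beat values:
  quarter = 1 beat
  half = 2 beats
  quarter = 1 beat
  whole = 4 beats
  half = 2 beats
  half = 2 beats
Sum = 1 + 2 + 1 + 4 + 2 + 2
= 12 beats


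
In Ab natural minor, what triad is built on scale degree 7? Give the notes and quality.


Let's work it out.
Ab natural minor scale: Ab Bb Cb Db Eb Fb Gb
Diatonic triad on degree 7 stacks scale notes 7, 2, 4: Gb Bb Db
Gb→Bb = 4 semitones; Gb→Db = 7 semitones → major triad
= Gb Bb Db (major)


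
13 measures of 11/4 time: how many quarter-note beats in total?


Let's work it out.
Time signature 11/4: the bottom number 4 means the quarter note gets one count
The top number 11 means 11 quarter-note beats per measure
Total = 11 × 13 measures
= 143 quarter-note beats


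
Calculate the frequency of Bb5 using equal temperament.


Working:
f = 440 × 2^(n/12) where n = semitones from A4
Bb5: 13 semitones from A4
f = 440 × 2^(13/12)
f = 932.33 Hz


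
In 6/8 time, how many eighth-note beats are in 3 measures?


Working:
Time signature 6/8: the bottom number 8 means the eighth note gets one count
The top number 6 means 6 eighth-note beats per measure
Total = 6 × 3 measures
= 18 eighth-note beats


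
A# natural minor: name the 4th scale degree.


Step by step:
Natural minor scale pattern: W-H-W-W-H-W-W (2-1-2-2-1-2-2 semitones)
Starting from A#:
  A# + 2 semitones → B#
  B# + 1 semitone → C#
  C# + 2 semitones → D#
  D# + 2 semitones → E#
  E# + 1 semitone → F#
  F# + 2 semitones → G#
  G# + 2 semitones → A#
Scale: A# B# C# D# E# F# G#
Degree 4 = D#


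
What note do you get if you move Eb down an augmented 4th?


augmented 4th: 4 letter names, 6 semitones
Letter: E - 3 → B
Pitch: Eb - 6 semitones, spelled as a B → Bbb
= Bbb


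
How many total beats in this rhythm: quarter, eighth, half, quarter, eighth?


Beat values:
  quarter = 1 beat
  eighth = 0.5 beats
  half = 2 beats
  quarter = 1 beat
  eighth = 0.5 beats
Sum = 1 + 0.5 + 2 + 1 + 0.5
= 5 beats


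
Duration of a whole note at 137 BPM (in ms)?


Solution.
One quarter-note beat = 60000 / BPM = 60000 / 137 ms
Whole note = 4 × quarter note
Duration = 4 × 60000 / 137 = 240000 / 137
= 1751.8 ms


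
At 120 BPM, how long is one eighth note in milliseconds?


Let's work it out.
One quarter-note beat = 60000 / BPM = 60000 / 120 ms
Eighth note = 1/2 × quarter note
Duration = 1/2 × 60000 / 120 = 30000 / 120
= 250.0 ms


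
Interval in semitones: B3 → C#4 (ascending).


Absolute semitone position = octave×12 + chromatic position
B3: 3×12 + 11 = 47
C#4: 4×12 + 1 = 49
Difference = 49 - 47 = 2
= 2 semitones


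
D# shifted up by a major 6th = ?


major 6th: 6 letter names, 9 semitones
Letter: D + 5 → B
Pitch: D# + 9 semitones, spelled as a B → B#
= B#


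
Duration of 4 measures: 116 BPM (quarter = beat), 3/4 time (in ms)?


Quarter-note beat duration = 60000 / 116 ms
Beats per measure (3/4) = 3
One measure = 3 × 60000 / 116 = 180000 / 116 ms
4 measures = 4 × 180000 / 116 = 720000 / 116
= 6206.9 ms


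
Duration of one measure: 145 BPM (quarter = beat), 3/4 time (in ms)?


Step by step:
Quarter-note beat duration = 60000 / 145 ms
Beats per measure (3/4) = 3
One measure = 3 × 60000 / 145 = 180000 / 145 ms
= 1241.4 ms


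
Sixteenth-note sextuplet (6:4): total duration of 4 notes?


Working:
Sextuplet: 6 notes occupy the space of 4 sixteenth notes
Space = 4 × 1/4 = 1 beat
Each sextuplet note = 1 / 6 = 1/6 beats
4 notes = 4 × 1/6 = 2/3
= 2/3 beats


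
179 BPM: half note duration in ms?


Working:
One quarter-note beat = 60000 / BPM = 60000 / 179 ms
Half note = 2 × quarter note
Duration = 2 × 60000 / 179 = 120000 / 179
= 670.4 ms


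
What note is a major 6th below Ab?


Let's work it out.
A 6th spans 6 letter names, so from A we land on C
A major 6th = 9 semitones below Ab
Spell C at that pitch: Cb
= Cb


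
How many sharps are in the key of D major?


Let's work it out.
Sharp major keys follow the circle of fifths: C(0), G(1), D(2), A(3), E(4), B(5), F#(6), C#(7)
D major has 2 sharps
Order of sharps: F# C# G# D# A# E# B# → first 2: F#, C#
= 2 sharps


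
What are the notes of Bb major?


Major scale pattern: W-W-H-W-W-W-H (2-2-1-2-2-2-1 semitones)
Starting from Bb:
  Bb + 2 semitones → C
  C + 2 semitones → D
  D + 1 semitone → Eb
  Eb + 2 semitones → F
  F + 2 semitones → G
  G + 2 semitones → A
  A + 1 semitone → Bb
Scale = Bb C D Eb F G A


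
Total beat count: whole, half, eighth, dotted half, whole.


Beat values:
  whole = 4 beats
  half = 2 beats
  eighth = 0.5 beats
  dotted half = 3 beats
  whole = 4 beats
Sum = 4 + 2 + 0.5 + 3 + 4
= 13.5 beats


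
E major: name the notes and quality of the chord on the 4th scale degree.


Let's work it out.
E major scale: E F# G# A B C# D#
Diatonic triad on degree 4 stacks scale notes 4, 6, 1: A C# E
A→C# = 4 semitones; A→E = 7 semitones → major triad
= A C# E (major)


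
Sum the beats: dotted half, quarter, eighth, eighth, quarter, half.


Beat values:
  dotted half = 3 beats
  quarter = 1 beat
  eighth = 0.5 beats
  eighth = 0.5 beats
  quarter = 1 beat
  half = 2 beats
Sum = 3 + 1 + 0.5 + 0.5 + 1 + 2
= 8 beats


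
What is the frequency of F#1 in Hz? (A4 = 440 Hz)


Let's work it out.
f = 440 × 2^(n/12) where n = semitones from A4
F#1: -39 semitones from A4
f = 440 × 2^(-39/12)
f = 46.25 Hz


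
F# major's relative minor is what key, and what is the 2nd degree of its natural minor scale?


The relative minor shares the major's key signature and starts on its 6th degree
6th degree = a major 6th above the tonic; a major 6th above F# is D#
→ relative minor of F# major is D# minor
D# natural minor scale: D# E# F# G# A# B C#
= D# minor; 2nd degree = E#


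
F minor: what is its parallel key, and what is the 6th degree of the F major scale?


Let's work it out.
Parallel keys share the same tonic but differ in mode
F minor → parallel is F major
F major scale: F G A Bb C D E
= F major; 6th degree = D


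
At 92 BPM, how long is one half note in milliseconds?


Step by step:
One quarter-note beat = 60000 / BPM = 60000 / 92 ms
Half note = 2 × quarter note
Duration = 2 × 60000 / 92 = 120000 / 92
= 1304.3 ms


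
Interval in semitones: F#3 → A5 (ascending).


Working:
Absolute semitone position = octave×12 + chromatic position
F#3: 3×12 + 6 = 42
A5: 5×12 + 9 = 69
Difference = 69 - 42 = 27
= 27 semitones


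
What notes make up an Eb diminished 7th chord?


Reasoning:
Diminished 7th chord = root + minor 3rd + diminished 5th + diminished 7th
Seventh chords stack in thirds, so the letter names are E-G-B-D
Root: Eb
Minor 3rd above Eb: Gb
Diminished 5th above Eb: Bbb
Diminished 7th above Eb: Dbb
Chord = Eb Gb Bbb Dbb


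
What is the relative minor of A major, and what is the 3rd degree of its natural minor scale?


Let's work it out.
The relative minor shares the major's key signature and starts on its 6th degree
6th degree = a major 6th above the tonic; a major 6th above A is F#
→ relative minor of A major is F# minor
F# natural minor scale: F# G# A B C# D E
= F# minor; 3rd degree = A


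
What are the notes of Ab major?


Step by step:
Major scale pattern: W-W-H-W-W-W-H (2-2-1-2-2-2-1 semitones)
Starting from Ab:
  Ab + 2 semitones → Bb
  Bb + 2 semitones → C
  C + 1 semitone → Db
  Db + 2 semitones → Eb
  Eb + 2 semitones → F
  F + 2 semitones → G
  G + 1 semitone → Ab
Scale = Ab Bb C Db Eb F G


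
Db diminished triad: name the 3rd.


Reasoning:
Diminished triad = root + minor 3rd (3 semitones) + diminished 5th (6 semitones)
A triad on Db stacks thirds, so the chord tones use letter names D-F-A
Root: Db
Minor 3rd above Db: Fb
Diminished 5th above Db: Abb
The 3rd = Fb


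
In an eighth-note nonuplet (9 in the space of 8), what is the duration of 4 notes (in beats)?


Nonuplet: 9 notes occupy the space of 8 eighth notes
Space = 8 × 1/2 = 4 beats
Each nonuplet note = 4 / 9 = 4/9 beats
4 notes = 4 × 4/9 = 16/9
= 16/9 beats


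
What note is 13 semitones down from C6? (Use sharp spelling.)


Let's work it out.
C6: chromatic position 0 in octave 6 → absolute = 6×12 + 0 = 72
Transpose down 13: 72 - 13 = 59
59 = 4×12 + 11 → B in octave 4
Result = B4


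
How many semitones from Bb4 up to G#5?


Working:
Absolute semitone position = octave×12 + chromatic position
Bb4: 4×12 + 10 = 58
G#5: 5×12 + 8 = 68
Difference = 68 - 58 = 10
= 10 semitones


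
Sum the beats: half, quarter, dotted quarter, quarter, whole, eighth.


Let's work it out.
Beat values:
  half = 2 beats
  quarter = 1 beat
  dotted quarter = 1.5 beats
  quarter = 1 beat
  whole = 4 beats
  eighth = 0.5 beats
Sum = 2 + 1 + 1.5 + 1 + 4 + 0.5
= 10 beats


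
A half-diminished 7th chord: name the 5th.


Step by step:
Half-diminished 7th chord = root + minor 3rd + diminished 5th + minor 7th
Seventh chords stack in thirds, so the letter names are A-C-E-G
Root: A
Minor 3rd above A: C
Diminished 5th above A: Eb
Minor 7th above A: G
The 5th = Eb


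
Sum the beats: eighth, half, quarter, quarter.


Working:
Beat values:
  eighth = 0.5 beats
  half = 2 beats
  quarter = 1 beat
  quarter = 1 beat
Sum = 0.5 + 2 + 1 + 1
= 4.5 beats


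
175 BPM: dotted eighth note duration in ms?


One quarter-note beat = 60000 / BPM = 60000 / 175 ms
Dotted eighth note = 3/4 × quarter note
Duration = 3/4 × 60000 / 175 = 45000 / 175
= 257.1 ms


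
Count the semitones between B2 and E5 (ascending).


Step by step:
Absolute semitone position = octave×12 + chromatic position
B2: 2×12 + 11 = 35
E5: 5×12 + 4 = 64
Difference = 64 - 35 = 29
= 29 semitones


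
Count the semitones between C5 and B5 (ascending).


Let's work it out.
Absolute semitone position = octave×12 + chromatic position
C5: 5×12 + 0 = 60
B5: 5×12 + 11 = 71
Difference = 71 - 60 = 11
= 11 semitones


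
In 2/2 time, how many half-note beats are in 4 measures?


Solution.
Time signature 2/2: the bottom number 2 means the half note gets one count
The top number 2 means 2 half-note beats per measure
Total = 2 × 4 measures
= 8 half-note beats


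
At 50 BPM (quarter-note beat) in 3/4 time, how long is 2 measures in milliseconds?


Step by step:
Quarter-note beat duration = 60000 / 50 ms
Beats per measure (3/4) = 3
One measure = 3 × 60000 / 50 = 180000 / 50 ms
2 measures = 2 × 180000 / 50 = 360000 / 50
= 7200.0 ms


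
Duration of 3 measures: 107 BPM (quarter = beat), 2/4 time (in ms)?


Quarter-note beat duration = 60000 / 107 ms
Beats per measure (2/4) = 2
One measure = 2 × 60000 / 107 = 120000 / 107 ms
3 measures = 3 × 120000 / 107 = 360000 / 107
= 3364.5 ms


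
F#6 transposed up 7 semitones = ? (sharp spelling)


F#6: chromatic position 6 in octave 6 → absolute = 6×12 + 6 = 78
Transpose up 7: 78 + 7 = 85
85 = 7×12 + 1 → C# in octave 7
Result = C#7


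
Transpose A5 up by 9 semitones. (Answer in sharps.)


Solution.
A5: chromatic position 9 in octave 5 → absolute = 5×12 + 9 = 69
Transpose up 9: 69 + 9 = 78
78 = 6×12 + 6 → F# in octave 6
Result = F#6


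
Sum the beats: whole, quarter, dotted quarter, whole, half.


Beat values:
  whole = 4 beats
  quarter = 1 beat
  dotted quarter = 1.5 beats
  whole = 4 beats
  half = 2 beats
Sum = 4 + 1 + 1.5 + 4 + 2
= 12.5 beats


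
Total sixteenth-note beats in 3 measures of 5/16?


Time signature 5/16: the bottom number 16 means the sixteenth note gets one count
The top number 5 means 5 sixteenth-note beats per measure
Total = 5 × 3 measures
= 15 sixteenth-note beats


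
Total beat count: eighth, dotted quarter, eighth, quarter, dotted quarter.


Beat values:
  eighth = 0.5 beats
  dotted quarter = 1.5 beats
  eighth = 0.5 beats
  quarter = 1 beat
  dotted quarter = 1.5 beats
Sum = 0.5 + 1.5 + 0.5 + 1 + 1.5
= 5 beats


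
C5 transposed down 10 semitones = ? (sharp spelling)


C5: chromatic position 0 in octave 5 → absolute = 5×12 + 0 = 60
Transpose down 10: 60 - 10 = 50
50 = 4×12 + 2 → D in octave 4
Result = D4


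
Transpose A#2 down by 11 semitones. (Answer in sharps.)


Solution.
A#2: chromatic position 10 in octave 2 → absolute = 2×12 + 10 = 34
Transpose down 11: 34 - 11 = 23
23 = 1×12 + 11 → B in octave 1
Result = B1


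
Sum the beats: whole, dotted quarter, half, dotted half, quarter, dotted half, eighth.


Working:
Beat values:
  whole = 4 beats
  dotted quarter = 1.5 beats
  half = 2 beats
  dotted half = 3 beats
  quarter = 1 beat
  dotted half = 3 beats
  eighth = 0.5 beats
Sum = 4 + 1.5 + 2 + 3 + 1 + 3 + 0.5
= 15 beats


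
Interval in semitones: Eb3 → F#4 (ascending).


Absolute semitone position = octave×12 + chromatic position
Eb3: 3×12 + 3 = 39
F#4: 4×12 + 6 = 54
Difference = 54 - 39 = 15
= 15 semitones


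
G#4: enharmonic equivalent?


Enharmonic notes sound the same pitch but are spelled with different letter names
G# and Ab name the same pitch class
= Ab4


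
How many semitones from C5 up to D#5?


Working:
Absolute semitone position = octave×12 + chromatic position
C5: 5×12 + 0 = 60
D#5: 5×12 + 3 = 63
Difference = 63 - 60 = 3
= 3 semitones


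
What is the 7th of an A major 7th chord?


Working:
Major 7th chord = root + major 3rd + perfect 5th + major 7th
Seventh chords stack in thirds, so the letter names are A-C-E-G
Root: A
Major 3rd above A: C#
Perfect 5th above A: E
Major 7th above A: G#
The 7th = G#


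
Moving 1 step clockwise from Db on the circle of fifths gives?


Step by step:
Each clockwise step on the circle of fifths moves up a perfect 5th
From Db: Db → Ab
= Ab


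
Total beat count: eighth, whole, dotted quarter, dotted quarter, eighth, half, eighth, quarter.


Beat values:
  eighth = 0.5 beats
  whole = 4 beats
  dotted quarter = 1.5 beats
  dotted quarter = 1.5 beats
  eighth = 0.5 beats
  half = 2 beats
  eighth = 0.5 beats
  quarter = 1 beat
Sum = 0.5 + 4 + 1.5 + 1.5 + 0.5 + 2 + 0.5 + 1
= 11.5 beats


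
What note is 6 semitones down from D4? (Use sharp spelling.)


Reasoning:
D4: chromatic position 2 in octave 4 → absolute = 4×12 + 2 = 50
Transpose down 6: 50 - 6 = 44
44 = 3×12 + 8 → G# in octave 3
Result = G#3


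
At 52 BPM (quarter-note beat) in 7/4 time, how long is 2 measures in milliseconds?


Reasoning:
Quarter-note beat duration = 60000 / 52 ms
Beats per measure (7/4) = 7
One measure = 7 × 60000 / 52 = 420000 / 52 ms
2 measures = 2 × 420000 / 52 = 840000 / 52
= 16153.8 ms


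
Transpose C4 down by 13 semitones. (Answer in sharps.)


Let's work it out.
C4: chromatic position 0 in octave 4 → absolute = 4×12 + 0 = 48
Transpose down 13: 48 - 13 = 35
35 = 2×12 + 11 → B in octave 2
Result = B2


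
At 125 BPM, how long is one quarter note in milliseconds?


One quarter-note beat = 60000 / BPM = 60000 / 125 ms
Duration = 60000 / 125
= 480.0 ms


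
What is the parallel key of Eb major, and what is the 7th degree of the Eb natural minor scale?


Solution.
Parallel keys share the same tonic but differ in mode
Eb major → parallel is Eb minor
Eb natural minor scale: Eb F Gb Ab Bb Cb Db
= Eb minor; 7th degree = Db


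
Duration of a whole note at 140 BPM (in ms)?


Working:
One quarter-note beat = 60000 / BPM = 60000 / 140 ms
Whole note = 4 × quarter note
Duration = 4 × 60000 / 140 = 240000 / 140
= 1714.3 ms


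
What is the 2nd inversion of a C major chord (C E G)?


Solution.
Root position: C E G
2nd inversion: move root and 3rd up an octave
Bass note: G
Notes (bottom to top) = G C E


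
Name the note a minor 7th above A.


Solution.
A 7th spans 7 letter names, so from A we land on G
A minor 7th = 10 semitones above A
Spell G at that pitch: G
= G


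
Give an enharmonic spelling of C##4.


Enharmonic notes sound the same pitch but are spelled with different letter names
C## and D name the same pitch class
= D4


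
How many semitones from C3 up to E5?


Let's work it out.
Absolute semitone position = octave×12 + chromatic position
C3: 3×12 + 0 = 36
E5: 5×12 + 4 = 64
Difference = 64 - 36 = 28
= 28 semitones


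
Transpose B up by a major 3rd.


major 3rd: 3 letter names, 4 semitones
Letter: B + 2 → D
Pitch: B + 4 semitones, spelled as a D → D#
= D#


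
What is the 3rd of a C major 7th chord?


Solution.
Major 7th chord = root + major 3rd + perfect 5th + major 7th
Seventh chords stack in thirds, so the letter names are C-E-G-B
Root: C
Major 3rd above C: E
Perfect 5th above C: G
Major 7th above C: B
The 3rd = E


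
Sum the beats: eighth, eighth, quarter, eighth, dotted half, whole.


Step by step:
Beat values:
  eighth = 0.5 beats
  eighth = 0.5 beats
  quarter = 1 beat
  eighth = 0.5 beats
  dotted half = 3 beats
  whole = 4 beats
Sum = 0.5 + 0.5 + 1 + 0.5 + 3 + 4
= 9.5 beats


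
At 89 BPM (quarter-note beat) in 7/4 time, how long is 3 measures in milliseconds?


Let's work it out.
Quarter-note beat duration = 60000 / 89 ms
Beats per measure (7/4) = 7
One measure = 7 × 60000 / 89 = 420000 / 89 ms
3 measures = 3 × 420000 / 89 = 1260000 / 89
= 14157.3 ms


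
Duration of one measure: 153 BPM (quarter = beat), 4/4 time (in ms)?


Quarter-note beat duration = 60000 / 153 ms
Beats per measure (4/4) = 4
One measure = 4 × 60000 / 153 = 240000 / 153 ms
= 1568.6 ms


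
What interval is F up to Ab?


Let's work it out.
Letter names: F → A spans 3 letter names → a 3rd
Semitones: F → Ab = 3 half-steps
A 3rd of 3 semitones is a minor 3rd
= minor 3rd
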